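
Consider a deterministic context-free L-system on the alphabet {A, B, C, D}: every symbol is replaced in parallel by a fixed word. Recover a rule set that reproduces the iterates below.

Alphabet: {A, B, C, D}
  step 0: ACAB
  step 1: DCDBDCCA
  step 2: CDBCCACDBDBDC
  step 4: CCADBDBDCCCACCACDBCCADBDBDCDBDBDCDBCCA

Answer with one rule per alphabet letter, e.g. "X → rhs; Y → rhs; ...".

  step 1 ⇒ step 2: DCDBDCCA ⇒ C·DB·C·CA·C·DB·DB·DC
    A ↦ DC
    B ↦ CA
    C ↦ DB
    D ↦ C

A->DC, B->CA, C->DB, D->C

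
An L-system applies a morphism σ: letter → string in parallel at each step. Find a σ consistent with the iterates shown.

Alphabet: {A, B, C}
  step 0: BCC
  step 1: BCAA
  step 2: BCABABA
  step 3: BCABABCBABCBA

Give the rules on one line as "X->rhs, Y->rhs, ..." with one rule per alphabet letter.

A->BA, B->BC, C->A

  step 2 ⇒ step 3: BCABABA ⇒ BC·A·BA·BC·BA·BC·BA
    A ↦ BA
    B ↦ BC
    C ↦ A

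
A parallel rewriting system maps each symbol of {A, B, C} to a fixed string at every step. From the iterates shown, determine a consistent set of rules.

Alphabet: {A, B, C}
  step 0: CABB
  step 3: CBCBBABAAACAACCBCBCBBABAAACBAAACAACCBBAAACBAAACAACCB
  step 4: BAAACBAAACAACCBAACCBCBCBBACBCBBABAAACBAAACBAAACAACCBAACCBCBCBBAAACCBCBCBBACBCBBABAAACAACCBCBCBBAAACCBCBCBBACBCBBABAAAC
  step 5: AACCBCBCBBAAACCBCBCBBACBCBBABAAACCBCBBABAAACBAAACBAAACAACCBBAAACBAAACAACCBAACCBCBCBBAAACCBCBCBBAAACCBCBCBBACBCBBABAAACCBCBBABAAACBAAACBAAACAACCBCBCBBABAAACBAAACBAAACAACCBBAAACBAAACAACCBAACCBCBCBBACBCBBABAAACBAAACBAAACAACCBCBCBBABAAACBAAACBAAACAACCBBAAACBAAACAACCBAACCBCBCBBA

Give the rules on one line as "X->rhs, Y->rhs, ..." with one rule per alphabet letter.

  step 4 ⇒ step 5: BAAACBAAACAACCBAACCBCBCBBACBCBBABAAACBAAACBAAACAACCBAACCBCBCBBAAACCBCBCBBACBCBBABAAACAACCBCBCBBAAACCBCBCBBACBCBBABAAAC ⇒ AAC·CB·CB·CB·BA·AAC·CB·CB·CB·BA·CB·CB·BA·BA·AAC·CB·CB·BA·BA·AAC·BA·AAC·BA·AAC·AAC·CB·BA·AAC·BA·AAC·AAC·CB·AAC·CB·CB·CB·BA·AAC·CB·CB·CB·BA·AAC·CB·CB·CB·BA·CB·CB·BA·BA·AAC·CB·CB·BA·BA·AAC·BA·AAC·BA·AAC·AAC·CB·CB·CB·BA·BA·AAC·BA·AAC·BA·AAC·AAC·CB·BA·AAC·BA·AAC·AAC·CB·AAC·CB·CB·CB·BA·CB·CB·BA·BA·AAC·BA·AAC·BA·AAC·AAC·CB·CB·CB·BA·BA·AAC·BA·AAC·BA·AAC·AAC·CB·BA·AAC·BA·AAC·AAC·CB·AAC·CB·CB·CB·BA
    A ↦ CB
    B ↦ AAC
    C ↦ BA

A->CB, B->AAC, C->BA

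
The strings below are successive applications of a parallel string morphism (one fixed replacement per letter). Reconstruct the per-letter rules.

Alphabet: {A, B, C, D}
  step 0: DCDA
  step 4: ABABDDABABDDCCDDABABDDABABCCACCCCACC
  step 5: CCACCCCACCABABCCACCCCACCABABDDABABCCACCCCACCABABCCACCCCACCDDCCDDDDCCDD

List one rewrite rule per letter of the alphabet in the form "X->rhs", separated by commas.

A->CC, B->ACC, C->D, D->AB

  step 4 ⇒ step 5: ABABDDABABDDCCDDABABDDABABCCACCCCACC ⇒ CC·ACC·CC·ACC·AB·AB·CC·ACC·CC·ACC·AB·AB·D·D·AB·AB·CC·ACC·CC·ACC·AB·AB·CC·ACC·CC·ACC·D·D·CC·D·D·D·D·CC·D·D
    A ↦ CC
    B ↦ ACC
    C ↦ D
    D ↦ AB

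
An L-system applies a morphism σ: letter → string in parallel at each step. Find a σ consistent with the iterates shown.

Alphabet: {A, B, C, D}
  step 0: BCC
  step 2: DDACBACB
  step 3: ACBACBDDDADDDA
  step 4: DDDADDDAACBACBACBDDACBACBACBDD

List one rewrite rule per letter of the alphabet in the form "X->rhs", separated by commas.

A->DD, B->A, C->D, D->ACB

  step 3 ⇒ step 4: ACBACBDDDADDDA ⇒ DD·D·A·DD·D·A·ACB·ACB·ACB·DD·ACB·ACB·ACB·DD
    A ↦ DD
    B ↦ A
    C ↦ D
    D ↦ ACB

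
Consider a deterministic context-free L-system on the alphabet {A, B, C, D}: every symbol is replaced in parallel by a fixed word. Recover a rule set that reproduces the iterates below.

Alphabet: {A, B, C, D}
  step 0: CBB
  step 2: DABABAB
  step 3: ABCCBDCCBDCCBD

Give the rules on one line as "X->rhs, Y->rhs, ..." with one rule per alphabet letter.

  step 2 ⇒ step 3: DABABAB ⇒ AB·CCB·D·CCB·D·CCB·D
    A ↦ CCB
    B ↦ D
    D ↦ AB
    C ↦ BD  (constrained at step 0)

A->CCB, B->D, C->BD, D->AB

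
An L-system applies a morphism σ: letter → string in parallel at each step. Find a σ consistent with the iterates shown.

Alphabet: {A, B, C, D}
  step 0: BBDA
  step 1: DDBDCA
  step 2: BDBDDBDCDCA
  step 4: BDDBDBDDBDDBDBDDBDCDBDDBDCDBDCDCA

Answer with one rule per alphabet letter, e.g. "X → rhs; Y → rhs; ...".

A->CA, B->D, C->CD, D->BD

  step 1 ⇒ step 2: DDBDCA ⇒ BD·BD·D·BD·CD·CA
    A ↦ CA
    B ↦ D
    C ↦ CD
    D ↦ BD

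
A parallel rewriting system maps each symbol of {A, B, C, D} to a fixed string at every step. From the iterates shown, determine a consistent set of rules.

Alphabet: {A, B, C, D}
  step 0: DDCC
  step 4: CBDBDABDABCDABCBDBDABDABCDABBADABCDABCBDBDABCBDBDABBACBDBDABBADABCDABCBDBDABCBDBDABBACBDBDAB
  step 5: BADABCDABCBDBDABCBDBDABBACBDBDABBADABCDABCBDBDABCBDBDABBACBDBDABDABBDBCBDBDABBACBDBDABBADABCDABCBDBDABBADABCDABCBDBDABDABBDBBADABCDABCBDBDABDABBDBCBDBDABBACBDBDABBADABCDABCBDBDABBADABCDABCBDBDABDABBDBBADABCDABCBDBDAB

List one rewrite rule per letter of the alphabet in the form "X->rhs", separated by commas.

A->BDB, B->DAB, C->BA, D->C

  step 4 ⇒ step 5: CBDBDABDABCDABCBDBDABDABCDABBADABCDABCBDBDABCBDBDABBACBDBDABBADABCDABCBDBDABCBDBDABBACBDBDAB ⇒ BA·DAB·C·DAB·C·BDB·DAB·C·BDB·DAB·BA·C·BDB·DAB·BA·DAB·C·DAB·C·BDB·DAB·C·BDB·DAB·BA·C·BDB·DAB·DAB·BDB·C·BDB·DAB·BA·C·BDB·DAB·BA·DAB·C·DAB·C·BDB·DAB·BA·DAB·C·DAB·C·BDB·DAB·DAB·BDB·BA·DAB·C·DAB·C·BDB·DAB·DAB·BDB·C·BDB·DAB·BA·C·BDB·DAB·BA·DAB·C·DAB·C·BDB·DAB·BA·DAB·C·DAB·C·BDB·DAB·DAB·BDB·BA·DAB·C·DAB·C·BDB·DAB
    A ↦ BDB
    B ↦ DAB
    C ↦ BA
    D ↦ C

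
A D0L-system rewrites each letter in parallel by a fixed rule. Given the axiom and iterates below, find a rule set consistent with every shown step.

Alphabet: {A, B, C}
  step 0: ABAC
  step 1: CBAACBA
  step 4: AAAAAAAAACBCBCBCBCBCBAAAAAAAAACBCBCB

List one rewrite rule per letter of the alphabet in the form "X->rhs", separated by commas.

A->CB, B->AA, C->A

  step 0 ⇒ step 1: ABAC ⇒ CB·AA·CB·A
    A ↦ CB
    B ↦ AA
    C ↦ A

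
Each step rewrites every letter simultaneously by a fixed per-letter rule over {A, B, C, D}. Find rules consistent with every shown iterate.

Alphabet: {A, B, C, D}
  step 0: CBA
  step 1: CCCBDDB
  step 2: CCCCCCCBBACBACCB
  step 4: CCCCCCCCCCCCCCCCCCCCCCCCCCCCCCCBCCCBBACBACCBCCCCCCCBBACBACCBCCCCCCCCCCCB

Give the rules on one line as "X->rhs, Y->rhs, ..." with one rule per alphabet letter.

A->DDB, B->CB, C->CC, D->BAC

  step 1 ⇒ step 2: CCCBDDB ⇒ CC·CC·CC·CB·BAC·BAC·CB
    B ↦ CB
    C ↦ CC
    D ↦ BAC
  step 0 ⇒ step 1: CBA ⇒ CC·CB·DDB
    A ↦ DDB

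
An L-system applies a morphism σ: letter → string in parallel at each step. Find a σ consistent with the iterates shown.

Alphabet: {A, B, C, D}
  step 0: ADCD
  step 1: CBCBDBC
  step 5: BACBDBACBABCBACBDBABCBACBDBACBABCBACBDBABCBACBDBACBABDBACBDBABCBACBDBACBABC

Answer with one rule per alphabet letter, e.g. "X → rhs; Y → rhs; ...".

  step 0 ⇒ step 1: ADCD ⇒ C·BC·BD·BC
    A ↦ C
    C ↦ BD
    D ↦ BC
    B ↦ BA  (constrained at step 1)

A->C, B->BA, C->BD, D->BC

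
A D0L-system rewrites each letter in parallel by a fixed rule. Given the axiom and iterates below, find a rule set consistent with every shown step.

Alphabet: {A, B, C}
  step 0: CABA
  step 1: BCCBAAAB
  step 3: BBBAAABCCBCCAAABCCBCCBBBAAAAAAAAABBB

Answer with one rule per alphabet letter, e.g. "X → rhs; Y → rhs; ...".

  step 0 ⇒ step 1: CABA ⇒ BCC·B·AAA·B
    A ↦ B
    B ↦ AAA
    C ↦ BCC

A->B, B->AAA, C->BCC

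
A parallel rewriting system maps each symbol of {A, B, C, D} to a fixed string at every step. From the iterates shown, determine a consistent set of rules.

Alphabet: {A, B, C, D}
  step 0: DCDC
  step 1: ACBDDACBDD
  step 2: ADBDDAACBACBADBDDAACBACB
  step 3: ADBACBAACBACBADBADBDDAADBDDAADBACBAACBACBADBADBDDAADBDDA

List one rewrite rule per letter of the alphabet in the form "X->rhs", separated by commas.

  step 2 ⇒ step 3: ADBDDAACBACBADBDDAACBACB ⇒ ADB·ACB·A·ACB·ACB·ADB·ADB·DD·A·ADB·DD·A·ADB·ACB·A·ACB·ACB·ADB·ADB·DD·A·ADB·DD·A
    A ↦ ADB
    B ↦ A
    C ↦ DD
    D ↦ ACB

A->ADB, B->A, C->DD, D->ACB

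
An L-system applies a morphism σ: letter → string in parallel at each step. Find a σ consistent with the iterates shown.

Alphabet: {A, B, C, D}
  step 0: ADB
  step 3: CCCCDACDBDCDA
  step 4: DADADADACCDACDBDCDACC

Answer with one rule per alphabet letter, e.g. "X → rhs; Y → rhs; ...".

  step 3 ⇒ step 4: CCCCDACDBDCDA ⇒ DA·DA·DA·DA·C·C·DA·C·DBD·C·DA·C·C
    A ↦ C
    B ↦ DBD
    C ↦ DA
    D ↦ C

A->C, B->DBD, C->DA, D->C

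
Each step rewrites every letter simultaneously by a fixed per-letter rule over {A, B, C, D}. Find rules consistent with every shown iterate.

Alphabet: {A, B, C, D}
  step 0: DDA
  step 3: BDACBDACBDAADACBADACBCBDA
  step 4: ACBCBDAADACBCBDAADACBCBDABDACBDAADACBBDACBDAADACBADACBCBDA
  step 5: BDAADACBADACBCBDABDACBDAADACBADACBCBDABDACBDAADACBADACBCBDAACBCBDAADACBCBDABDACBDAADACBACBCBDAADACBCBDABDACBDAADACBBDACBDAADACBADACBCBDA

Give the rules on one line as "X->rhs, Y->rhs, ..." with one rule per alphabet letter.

A->BDA, B->ACB, C->AD, D->C

  step 4 ⇒ step 5: ACBCBDAADACBCBDAADACBCBDABDACBDAADACBBDACBDAADACBADACBCBDA ⇒ BDA·AD·ACB·AD·ACB·C·BDA·BDA·C·BDA·AD·ACB·AD·ACB·C·BDA·BDA·C·BDA·AD·ACB·AD·ACB·C·BDA·ACB·C·BDA·AD·ACB·C·BDA·BDA·C·BDA·AD·ACB·ACB·C·BDA·AD·ACB·C·BDA·BDA·C·BDA·AD·ACB·BDA·C·BDA·AD·ACB·AD·ACB·C·BDA
    A ↦ BDA
    B ↦ ACB
    C ↦ AD
    D ↦ C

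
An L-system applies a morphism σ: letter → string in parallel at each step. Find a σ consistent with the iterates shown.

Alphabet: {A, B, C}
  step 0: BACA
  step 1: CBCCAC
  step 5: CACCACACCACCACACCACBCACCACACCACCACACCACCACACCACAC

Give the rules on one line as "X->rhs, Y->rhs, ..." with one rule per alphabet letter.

A->C, B->CB, C->CA

  step 0 ⇒ step 1: BACA ⇒ CB·C·CA·C
    A ↦ C
    B ↦ CB
    C ↦ CA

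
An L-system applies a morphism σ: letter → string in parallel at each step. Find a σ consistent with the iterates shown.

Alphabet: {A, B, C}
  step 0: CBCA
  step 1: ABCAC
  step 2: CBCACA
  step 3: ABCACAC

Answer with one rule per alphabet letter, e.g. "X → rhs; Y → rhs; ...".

A->C, B->BC, C->A

  step 2 ⇒ step 3: CBCACA ⇒ A·BC·A·C·A·C
    A ↦ C
    B ↦ BC
    C ↦ A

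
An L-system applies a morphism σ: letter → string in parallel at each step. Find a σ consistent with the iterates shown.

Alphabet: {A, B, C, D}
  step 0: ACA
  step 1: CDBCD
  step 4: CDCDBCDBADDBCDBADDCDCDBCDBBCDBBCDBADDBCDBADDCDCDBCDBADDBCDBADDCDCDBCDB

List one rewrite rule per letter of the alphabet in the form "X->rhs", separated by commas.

A->CD, B->ADD, C->B, D->CDB

  step 0 ⇒ step 1: ACA ⇒ CD·B·CD
    A ↦ CD
    C ↦ B
    B ↦ ADD  (constrained at step 1)
    D ↦ CDB  (constrained at step 1)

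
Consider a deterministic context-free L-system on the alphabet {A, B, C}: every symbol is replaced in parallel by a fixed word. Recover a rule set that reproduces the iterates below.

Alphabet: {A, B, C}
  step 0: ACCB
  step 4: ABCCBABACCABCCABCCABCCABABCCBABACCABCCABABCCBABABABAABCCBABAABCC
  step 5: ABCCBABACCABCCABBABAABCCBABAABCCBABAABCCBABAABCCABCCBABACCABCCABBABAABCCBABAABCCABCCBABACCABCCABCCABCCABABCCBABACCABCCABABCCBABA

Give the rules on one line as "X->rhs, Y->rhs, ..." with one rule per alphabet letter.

A->AB, B->CC, C->BA

  step 4 ⇒ step 5: ABCCBABACCABCCABCCABCCABABCCBABACCABCCABABCCBABABABAABCCBABAABCC ⇒ AB·CC·BA·BA·CC·AB·CC·AB·BA·BA·AB·CC·BA·BA·AB·CC·BA·BA·AB·CC·BA·BA·AB·CC·AB·CC·BA·BA·CC·AB·CC·AB·BA·BA·AB·CC·BA·BA·AB·CC·AB·CC·BA·BA·CC·AB·CC·AB·CC·AB·CC·AB·AB·CC·BA·BA·CC·AB·CC·AB·AB·CC·BA·BA
    A ↦ AB
    B ↦ CC
    C ↦ BA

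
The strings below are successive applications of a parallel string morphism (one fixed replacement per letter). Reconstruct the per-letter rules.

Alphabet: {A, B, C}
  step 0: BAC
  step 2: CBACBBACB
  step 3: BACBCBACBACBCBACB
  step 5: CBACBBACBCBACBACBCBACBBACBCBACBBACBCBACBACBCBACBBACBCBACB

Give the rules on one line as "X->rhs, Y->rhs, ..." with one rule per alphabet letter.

A->C, B->ACB, C->B

  step 2 ⇒ step 3: CBACBBACB ⇒ B·ACB·C·B·ACB·ACB·C·B·ACB
    A ↦ C
    B ↦ ACB
    C ↦ B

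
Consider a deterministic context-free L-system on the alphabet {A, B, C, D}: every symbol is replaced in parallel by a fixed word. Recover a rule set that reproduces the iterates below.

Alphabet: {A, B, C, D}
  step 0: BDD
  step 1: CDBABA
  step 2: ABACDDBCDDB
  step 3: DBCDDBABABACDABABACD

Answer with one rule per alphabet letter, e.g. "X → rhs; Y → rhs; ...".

A->DB, B->CD, C->A, D->BA

  step 2 ⇒ step 3: ABACDDBCDDB ⇒ DB·CD·DB·A·BA·BA·CD·A·BA·BA·CD
    A ↦ DB
    B ↦ CD
    C ↦ A
    D ↦ BA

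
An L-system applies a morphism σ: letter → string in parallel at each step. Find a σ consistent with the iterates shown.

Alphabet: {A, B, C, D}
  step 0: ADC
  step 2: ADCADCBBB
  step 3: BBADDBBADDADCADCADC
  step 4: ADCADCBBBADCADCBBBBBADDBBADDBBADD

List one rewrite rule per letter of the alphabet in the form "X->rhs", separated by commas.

A->B, B->ADC, C->ADD, D->B

  step 3 ⇒ step 4: BBADDBBADDADCADCADC ⇒ ADC·ADC·B·B·B·ADC·ADC·B·B·B·B·B·ADD·B·B·ADD·B·B·ADD
    A ↦ B
    B ↦ ADC
    C ↦ ADD
    D ↦ B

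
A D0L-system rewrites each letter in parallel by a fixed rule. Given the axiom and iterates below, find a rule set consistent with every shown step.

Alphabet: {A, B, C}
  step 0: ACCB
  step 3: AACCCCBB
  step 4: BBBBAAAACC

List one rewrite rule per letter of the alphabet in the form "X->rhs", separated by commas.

  step 3 ⇒ step 4: AACCCCBB ⇒ BB·BB·A·A·A·A·C·C
    A ↦ BB
    B ↦ C
    C ↦ A

A->BB, B->C, C->A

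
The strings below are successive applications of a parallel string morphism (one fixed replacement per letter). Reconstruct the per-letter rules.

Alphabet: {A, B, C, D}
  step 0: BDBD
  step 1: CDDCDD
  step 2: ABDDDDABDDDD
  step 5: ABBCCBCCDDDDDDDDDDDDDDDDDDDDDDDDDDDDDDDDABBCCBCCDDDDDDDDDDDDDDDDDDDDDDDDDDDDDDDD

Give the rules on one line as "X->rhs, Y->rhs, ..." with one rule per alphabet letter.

  step 1 ⇒ step 2: CDDCDD ⇒ AB·DD·DD·AB·DD·DD
    C ↦ AB
    D ↦ DD
    A ↦ BC  (constrained at step 2)
  step 0 ⇒ step 1: BDBD ⇒ C·DD·C·DD
    B ↦ C

A->BC, B->C, C->AB, D->DD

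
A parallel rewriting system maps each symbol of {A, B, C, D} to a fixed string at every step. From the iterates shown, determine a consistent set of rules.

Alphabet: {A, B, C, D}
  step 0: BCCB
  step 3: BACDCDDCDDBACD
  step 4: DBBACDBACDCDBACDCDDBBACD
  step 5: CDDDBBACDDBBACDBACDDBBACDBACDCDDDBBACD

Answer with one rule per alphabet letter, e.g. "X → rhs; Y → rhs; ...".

  step 4 ⇒ step 5: DBBACDBACDCDBACDCDDBBACD ⇒ CD·D·D·B·BA·CD·D·B·BA·CD·BA·CD·D·B·BA·CD·BA·CD·CD·D·D·B·BA·CD
    A ↦ B
    B ↦ D
    C ↦ BA
    D ↦ CD

A->B, B->D, C->BA, D->CD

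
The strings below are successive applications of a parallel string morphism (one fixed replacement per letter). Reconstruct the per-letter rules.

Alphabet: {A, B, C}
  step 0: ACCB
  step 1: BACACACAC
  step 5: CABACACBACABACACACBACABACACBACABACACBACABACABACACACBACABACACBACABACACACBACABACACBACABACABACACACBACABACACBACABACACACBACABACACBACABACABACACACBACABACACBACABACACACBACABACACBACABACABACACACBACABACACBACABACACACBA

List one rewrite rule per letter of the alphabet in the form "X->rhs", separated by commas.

A->BA, B->CAC, C->CA

  step 0 ⇒ step 1: ACCB ⇒ BA·CA·CA·CAC
    A ↦ BA
    B ↦ CAC
    C ↦ CA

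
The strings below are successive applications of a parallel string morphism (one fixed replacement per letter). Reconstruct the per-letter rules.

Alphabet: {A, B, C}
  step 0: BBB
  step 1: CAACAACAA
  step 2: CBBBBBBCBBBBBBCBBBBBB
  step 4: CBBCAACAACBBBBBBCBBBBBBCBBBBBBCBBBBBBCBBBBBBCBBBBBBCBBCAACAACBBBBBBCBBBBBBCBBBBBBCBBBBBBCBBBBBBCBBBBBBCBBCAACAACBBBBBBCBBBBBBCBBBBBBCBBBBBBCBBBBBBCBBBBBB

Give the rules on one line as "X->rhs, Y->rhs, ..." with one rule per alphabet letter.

  step 1 ⇒ step 2: CAACAACAA ⇒ CBB·BB·BB·CBB·BB·BB·CBB·BB·BB
    A ↦ BB
    C ↦ CBB
  step 0 ⇒ step 1: BBB ⇒ CAA·CAA·CAA
    B ↦ CAA

A->BB, B->CAA, C->CBB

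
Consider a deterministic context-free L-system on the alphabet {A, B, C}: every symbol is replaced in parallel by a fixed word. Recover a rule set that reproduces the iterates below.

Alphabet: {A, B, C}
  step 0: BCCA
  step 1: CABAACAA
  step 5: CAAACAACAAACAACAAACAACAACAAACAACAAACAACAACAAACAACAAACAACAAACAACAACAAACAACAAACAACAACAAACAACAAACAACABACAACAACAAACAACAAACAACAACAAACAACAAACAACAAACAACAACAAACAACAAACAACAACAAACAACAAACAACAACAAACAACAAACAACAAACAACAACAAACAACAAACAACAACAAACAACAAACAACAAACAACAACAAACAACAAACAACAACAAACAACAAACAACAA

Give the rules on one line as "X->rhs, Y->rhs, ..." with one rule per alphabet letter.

A->CAA, B->CAB, C->A

  step 0 ⇒ step 1: BCCA ⇒ CAB·A·A·CAA
    A ↦ CAA
    B ↦ CAB
    C ↦ A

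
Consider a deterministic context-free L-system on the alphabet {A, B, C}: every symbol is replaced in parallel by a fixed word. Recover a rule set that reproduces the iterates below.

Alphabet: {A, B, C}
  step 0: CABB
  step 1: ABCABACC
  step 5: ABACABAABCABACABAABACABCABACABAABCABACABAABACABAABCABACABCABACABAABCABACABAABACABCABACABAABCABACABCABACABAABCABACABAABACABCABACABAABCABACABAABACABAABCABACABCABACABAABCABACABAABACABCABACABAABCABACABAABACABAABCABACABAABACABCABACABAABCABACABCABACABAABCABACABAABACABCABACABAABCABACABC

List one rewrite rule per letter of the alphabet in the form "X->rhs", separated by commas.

  step 0 ⇒ step 1: CABB ⇒ ABC·ABA·C·C
    A ↦ ABA
    B ↦ C
    C ↦ ABC

A->ABA, B->C, C->ABC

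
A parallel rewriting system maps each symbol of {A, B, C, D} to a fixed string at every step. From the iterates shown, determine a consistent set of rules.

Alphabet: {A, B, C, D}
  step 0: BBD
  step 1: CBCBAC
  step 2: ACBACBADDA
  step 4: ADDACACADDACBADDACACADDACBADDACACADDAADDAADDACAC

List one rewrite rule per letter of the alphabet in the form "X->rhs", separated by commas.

A->ADD, B->CB, C->A, D->AC

  step 1 ⇒ step 2: CBCBAC ⇒ A·CB·A·CB·ADD·A
    A ↦ ADD
    B ↦ CB
    C ↦ A
  step 0 ⇒ step 1: BBD ⇒ CB·CB·AC
    D ↦ AC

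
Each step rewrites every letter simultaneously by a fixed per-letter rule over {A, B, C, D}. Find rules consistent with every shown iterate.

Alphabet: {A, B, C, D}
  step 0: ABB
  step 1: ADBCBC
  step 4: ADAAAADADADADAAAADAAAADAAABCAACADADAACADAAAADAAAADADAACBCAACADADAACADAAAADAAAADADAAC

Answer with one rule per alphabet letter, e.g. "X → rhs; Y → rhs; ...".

  step 0 ⇒ step 1: ABB ⇒ AD·BC·BC
    A ↦ AD
    B ↦ BC
    C ↦ AAC  (constrained at step 1)
    D ↦ AAA  (constrained at step 1)

A->AD, B->BC, C->AAC, D->AAA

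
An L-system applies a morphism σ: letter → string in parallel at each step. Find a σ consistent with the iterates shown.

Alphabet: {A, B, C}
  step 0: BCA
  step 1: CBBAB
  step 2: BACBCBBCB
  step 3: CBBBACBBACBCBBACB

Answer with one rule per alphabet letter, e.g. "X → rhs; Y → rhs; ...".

A->B, B->CB, C->BA

  step 2 ⇒ step 3: BACBCBBCB ⇒ CB·B·BA·CB·BA·CB·CB·BA·CB
    A ↦ B
    B ↦ CB
    C ↦ BA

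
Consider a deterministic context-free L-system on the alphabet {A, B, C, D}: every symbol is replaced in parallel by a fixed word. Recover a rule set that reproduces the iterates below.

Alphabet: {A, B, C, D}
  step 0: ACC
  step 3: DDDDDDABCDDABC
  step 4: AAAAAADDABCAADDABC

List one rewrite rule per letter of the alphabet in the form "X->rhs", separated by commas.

  step 3 ⇒ step 4: DDDDDDABCDDABC ⇒ A·A·A·A·A·A·DD·A·BC·A·A·DD·A·BC
    A ↦ DD
    B ↦ A
    C ↦ BC
    D ↦ A

A->DD, B->A, C->BC, D->A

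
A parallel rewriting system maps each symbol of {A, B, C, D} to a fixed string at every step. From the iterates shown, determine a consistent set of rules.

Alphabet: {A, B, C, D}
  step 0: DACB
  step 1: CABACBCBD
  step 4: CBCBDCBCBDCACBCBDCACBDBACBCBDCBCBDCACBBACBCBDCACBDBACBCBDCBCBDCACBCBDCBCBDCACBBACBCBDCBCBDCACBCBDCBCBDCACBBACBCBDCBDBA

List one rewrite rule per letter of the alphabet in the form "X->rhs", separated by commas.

  step 0 ⇒ step 1: DACB ⇒ CA·BA·CB·CBD
    A ↦ BA
    B ↦ CBD
    C ↦ CB
    D ↦ CA

A->BA, B->CBD, C->CB, D->CA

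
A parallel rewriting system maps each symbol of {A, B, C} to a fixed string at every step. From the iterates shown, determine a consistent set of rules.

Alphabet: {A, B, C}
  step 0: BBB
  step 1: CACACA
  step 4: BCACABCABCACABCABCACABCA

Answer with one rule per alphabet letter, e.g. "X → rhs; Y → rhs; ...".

A->CA, B->CA, C->B

  step 0 ⇒ step 1: BBB ⇒ CA·CA·CA
    B ↦ CA
    A ↦ CA  (constrained at step 1)
    C ↦ B  (constrained at step 1)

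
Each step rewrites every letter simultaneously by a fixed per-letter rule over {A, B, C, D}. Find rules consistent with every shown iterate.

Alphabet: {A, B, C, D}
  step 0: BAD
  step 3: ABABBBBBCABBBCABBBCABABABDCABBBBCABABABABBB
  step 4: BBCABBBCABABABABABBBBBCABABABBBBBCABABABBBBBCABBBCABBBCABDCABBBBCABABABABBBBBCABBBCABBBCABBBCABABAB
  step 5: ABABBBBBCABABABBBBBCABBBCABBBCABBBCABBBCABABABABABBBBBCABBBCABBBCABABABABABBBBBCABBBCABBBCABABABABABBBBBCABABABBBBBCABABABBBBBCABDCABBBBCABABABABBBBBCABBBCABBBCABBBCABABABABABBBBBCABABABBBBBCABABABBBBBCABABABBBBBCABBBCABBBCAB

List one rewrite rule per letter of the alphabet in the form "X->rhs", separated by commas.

A->BBC, B->AB, C->BB, D->DCA

  step 4 ⇒ step 5: BBCABBBCABABABABABBBBBCABABABBBBBCABABABBBBBCABBBCABBBCABDCABBBBCABABABABBBBBCABBBCABBBCABBBCABABAB ⇒ AB·AB·BB·BBC·AB·AB·AB·BB·BBC·AB·BBC·AB·BBC·AB·BBC·AB·BBC·AB·AB·AB·AB·AB·BB·BBC·AB·BBC·AB·BBC·AB·AB·AB·AB·AB·BB·BBC·AB·BBC·AB·BBC·AB·AB·AB·AB·AB·BB·BBC·AB·AB·AB·BB·BBC·AB·AB·AB·BB·BBC·AB·DCA·BB·BBC·AB·AB·AB·AB·BB·BBC·AB·BBC·AB·BBC·AB·BBC·AB·AB·AB·AB·AB·BB·BBC·AB·AB·AB·BB·BBC·AB·AB·AB·BB·BBC·AB·AB·AB·BB·BBC·AB·BBC·AB·BBC·AB
    A ↦ BBC
    B ↦ AB
    C ↦ BB
    D ↦ DCA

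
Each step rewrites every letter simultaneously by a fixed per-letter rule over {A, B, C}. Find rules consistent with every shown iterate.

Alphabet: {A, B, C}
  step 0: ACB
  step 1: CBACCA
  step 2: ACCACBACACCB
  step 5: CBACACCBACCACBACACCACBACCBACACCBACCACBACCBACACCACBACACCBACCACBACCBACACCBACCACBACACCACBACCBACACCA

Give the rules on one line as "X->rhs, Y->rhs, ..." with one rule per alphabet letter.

  step 1 ⇒ step 2: CBACCA ⇒ AC·CA·CB·AC·AC·CB
    A ↦ CB
    B ↦ CA
    C ↦ AC

A->CB, B->CA, C->AC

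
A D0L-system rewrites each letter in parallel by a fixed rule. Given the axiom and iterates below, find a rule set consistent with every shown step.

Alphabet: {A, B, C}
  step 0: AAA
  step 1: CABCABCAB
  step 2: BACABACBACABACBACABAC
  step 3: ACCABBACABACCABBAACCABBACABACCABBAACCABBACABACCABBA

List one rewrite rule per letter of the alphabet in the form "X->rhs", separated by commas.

  step 2 ⇒ step 3: BACABACBACABACBACABAC ⇒ AC·CAB·BA·CAB·AC·CAB·BA·AC·CAB·BA·CAB·AC·CAB·BA·AC·CAB·BA·CAB·AC·CAB·BA
    A ↦ CAB
    B ↦ AC
    C ↦ BA

A->CAB, B->AC, C->BA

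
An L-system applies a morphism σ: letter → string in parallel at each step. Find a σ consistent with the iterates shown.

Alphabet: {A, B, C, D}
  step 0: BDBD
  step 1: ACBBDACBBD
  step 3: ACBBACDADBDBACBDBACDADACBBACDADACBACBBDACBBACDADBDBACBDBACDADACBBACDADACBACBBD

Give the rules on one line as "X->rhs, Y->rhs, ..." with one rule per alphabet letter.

  step 0 ⇒ step 1: BDBD ⇒ ACB·BD·ACB·BD
    B ↦ ACB
    D ↦ BD
    A ↦ BAC  (constrained at step 1)
    C ↦ DAD  (constrained at step 1)

A->BAC, B->ACB, C->DAD, D->BD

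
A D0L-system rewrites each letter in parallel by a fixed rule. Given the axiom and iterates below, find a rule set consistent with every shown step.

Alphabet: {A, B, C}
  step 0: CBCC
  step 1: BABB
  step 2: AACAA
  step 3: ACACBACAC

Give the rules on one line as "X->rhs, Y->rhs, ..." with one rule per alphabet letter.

A->AC, B->A, C->B

  step 2 ⇒ step 3: AACAA ⇒ AC·AC·B·AC·AC
    A ↦ AC
    C ↦ B
  step 0 ⇒ step 1: CBCC ⇒ B·A·B·B
    B ↦ A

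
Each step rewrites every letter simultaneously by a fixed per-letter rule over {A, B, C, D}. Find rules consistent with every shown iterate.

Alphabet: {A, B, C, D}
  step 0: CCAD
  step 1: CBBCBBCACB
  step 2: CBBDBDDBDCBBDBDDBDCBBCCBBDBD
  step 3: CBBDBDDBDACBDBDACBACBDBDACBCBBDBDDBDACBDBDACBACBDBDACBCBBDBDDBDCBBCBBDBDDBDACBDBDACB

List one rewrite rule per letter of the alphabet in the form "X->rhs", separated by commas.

  step 2 ⇒ step 3: CBBDBDDBDCBBDBDDBDCBBCCBBDBD ⇒ CBB·DBD·DBD·ACB·DBD·ACB·ACB·DBD·ACB·CBB·DBD·DBD·ACB·DBD·ACB·ACB·DBD·ACB·CBB·DBD·DBD·CBB·CBB·DBD·DBD·ACB·DBD·ACB
    B ↦ DBD
    C ↦ CBB
    D ↦ ACB
  step 0 ⇒ step 1: CCAD ⇒ CBB·CBB·C·ACB
    A ↦ C

A->C, B->DBD, C->CBB, D->ACB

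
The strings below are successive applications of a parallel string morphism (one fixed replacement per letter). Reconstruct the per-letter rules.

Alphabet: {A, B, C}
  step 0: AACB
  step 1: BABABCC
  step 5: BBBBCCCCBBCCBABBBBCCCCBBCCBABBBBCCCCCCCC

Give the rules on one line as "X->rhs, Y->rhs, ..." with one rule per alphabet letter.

  step 0 ⇒ step 1: AACB ⇒ BA·BA·B·CC
    A ↦ BA
    B ↦ CC
    C ↦ B

A->BA, B->CC, C->B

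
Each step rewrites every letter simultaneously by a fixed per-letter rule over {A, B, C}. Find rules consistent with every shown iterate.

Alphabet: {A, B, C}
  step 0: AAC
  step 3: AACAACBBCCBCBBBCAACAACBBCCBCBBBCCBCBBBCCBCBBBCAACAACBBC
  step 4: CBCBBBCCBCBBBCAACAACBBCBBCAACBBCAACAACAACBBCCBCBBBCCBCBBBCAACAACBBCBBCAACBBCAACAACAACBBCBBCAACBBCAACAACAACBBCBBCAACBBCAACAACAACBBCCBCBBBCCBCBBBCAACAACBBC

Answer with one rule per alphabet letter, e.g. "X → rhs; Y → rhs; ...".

  step 3 ⇒ step 4: AACAACBBCCBCBBBCAACAACBBCCBCBBBCCBCBBBCCBCBBBCAACAACBBC ⇒ CB·CB·BBC·CB·CB·BBC·AAC·AAC·BBC·BBC·AAC·BBC·AAC·AAC·AAC·BBC·CB·CB·BBC·CB·CB·BBC·AAC·AAC·BBC·BBC·AAC·BBC·AAC·AAC·AAC·BBC·BBC·AAC·BBC·AAC·AAC·AAC·BBC·BBC·AAC·BBC·AAC·AAC·AAC·BBC·CB·CB·BBC·CB·CB·BBC·AAC·AAC·BBC
    A ↦ CB
    B ↦ AAC
    C ↦ BBC

A->CB, B->AAC, C->BBC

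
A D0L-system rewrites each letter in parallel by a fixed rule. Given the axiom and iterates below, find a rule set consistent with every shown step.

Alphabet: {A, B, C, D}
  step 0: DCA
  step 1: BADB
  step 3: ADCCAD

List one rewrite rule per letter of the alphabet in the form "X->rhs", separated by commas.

  step 0 ⇒ step 1: DCA ⇒ B·AD·B
    A ↦ B
    C ↦ AD
    D ↦ B
    B ↦ C  (constrained at step 1)

A->B, B->C, C->AD, D->B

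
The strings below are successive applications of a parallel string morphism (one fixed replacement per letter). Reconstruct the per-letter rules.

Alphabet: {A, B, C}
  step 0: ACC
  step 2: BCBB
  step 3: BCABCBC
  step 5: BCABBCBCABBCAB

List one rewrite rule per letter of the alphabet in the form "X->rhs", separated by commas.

  step 2 ⇒ step 3: BCBB ⇒ BC·A·BC·BC
    B ↦ BC
    C ↦ A
    A ↦ B  (constrained at step 0)

A->B, B->BC, C->A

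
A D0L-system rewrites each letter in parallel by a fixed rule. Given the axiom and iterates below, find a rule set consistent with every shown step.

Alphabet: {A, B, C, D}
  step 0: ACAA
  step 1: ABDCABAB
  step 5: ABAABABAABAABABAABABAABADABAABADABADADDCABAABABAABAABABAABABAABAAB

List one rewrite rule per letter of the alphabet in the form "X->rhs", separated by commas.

  step 0 ⇒ step 1: ACAA ⇒ AB·DC·AB·AB
    A ↦ AB
    C ↦ DC
    B ↦ A  (constrained at step 1)
    D ↦ AD  (constrained at step 1)

A->AB, B->A, C->DC, D->AD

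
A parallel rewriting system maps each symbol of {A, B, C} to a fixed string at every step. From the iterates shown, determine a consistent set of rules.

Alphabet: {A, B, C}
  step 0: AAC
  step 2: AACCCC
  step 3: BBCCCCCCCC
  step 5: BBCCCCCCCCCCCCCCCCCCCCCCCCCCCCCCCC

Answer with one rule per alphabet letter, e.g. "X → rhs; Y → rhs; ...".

A->B, B->A, C->CC

  step 2 ⇒ step 3: AACCCC ⇒ B·B·CC·CC·CC·CC
    A ↦ B
    C ↦ CC
    B ↦ A  (constrained at step 3)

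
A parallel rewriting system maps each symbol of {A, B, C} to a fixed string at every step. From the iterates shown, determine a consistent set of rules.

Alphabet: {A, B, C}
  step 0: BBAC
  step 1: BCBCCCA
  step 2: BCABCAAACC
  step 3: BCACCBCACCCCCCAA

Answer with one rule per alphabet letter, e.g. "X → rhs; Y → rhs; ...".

A->CC, B->BC, C->A

  step 2 ⇒ step 3: BCABCAAACC ⇒ BC·A·CC·BC·A·CC·CC·CC·A·A
    A ↦ CC
    B ↦ BC
    C ↦ A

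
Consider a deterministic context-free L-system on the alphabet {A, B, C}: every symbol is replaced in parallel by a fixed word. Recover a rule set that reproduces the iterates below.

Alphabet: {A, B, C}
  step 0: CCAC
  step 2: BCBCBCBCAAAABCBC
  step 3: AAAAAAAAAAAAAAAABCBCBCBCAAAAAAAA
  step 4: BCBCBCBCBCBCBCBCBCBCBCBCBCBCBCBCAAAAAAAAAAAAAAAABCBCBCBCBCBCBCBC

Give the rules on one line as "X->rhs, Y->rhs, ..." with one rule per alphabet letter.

A->BC, B->AA, C->AA

  step 3 ⇒ step 4: AAAAAAAAAAAAAAAABCBCBCBCAAAAAAAA ⇒ BC·BC·BC·BC·BC·BC·BC·BC·BC·BC·BC·BC·BC·BC·BC·BC·AA·AA·AA·AA·AA·AA·AA·AA·BC·BC·BC·BC·BC·BC·BC·BC
    A ↦ BC
    B ↦ AA
    C ↦ AA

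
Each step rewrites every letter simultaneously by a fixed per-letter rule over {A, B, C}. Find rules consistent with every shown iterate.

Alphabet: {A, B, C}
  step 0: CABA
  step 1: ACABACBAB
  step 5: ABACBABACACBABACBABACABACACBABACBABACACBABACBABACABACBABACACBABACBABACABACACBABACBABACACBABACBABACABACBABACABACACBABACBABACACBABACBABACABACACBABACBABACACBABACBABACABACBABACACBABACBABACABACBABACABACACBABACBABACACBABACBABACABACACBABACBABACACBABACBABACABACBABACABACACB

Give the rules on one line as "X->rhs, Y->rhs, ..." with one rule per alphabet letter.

A->AB, B->ACB, C->AC

  step 0 ⇒ step 1: CABA ⇒ AC·AB·ACB·AB
    A ↦ AB
    B ↦ ACB
    C ↦ AC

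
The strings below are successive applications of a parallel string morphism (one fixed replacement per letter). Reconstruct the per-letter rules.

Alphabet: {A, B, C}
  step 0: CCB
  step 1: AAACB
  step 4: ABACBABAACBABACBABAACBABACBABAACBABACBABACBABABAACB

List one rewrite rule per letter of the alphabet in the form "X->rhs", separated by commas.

A->AB, B->ACB, C->A

  step 0 ⇒ step 1: CCB ⇒ A·A·ACB
    B ↦ ACB
    C ↦ A
    A ↦ AB  (constrained at step 1)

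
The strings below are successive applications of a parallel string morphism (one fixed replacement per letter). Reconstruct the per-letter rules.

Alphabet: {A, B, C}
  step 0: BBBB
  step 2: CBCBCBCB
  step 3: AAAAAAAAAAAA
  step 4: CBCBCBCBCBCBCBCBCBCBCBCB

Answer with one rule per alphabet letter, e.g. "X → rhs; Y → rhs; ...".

A->CB, B->A, C->AA

  step 3 ⇒ step 4: AAAAAAAAAAAA ⇒ CB·CB·CB·CB·CB·CB·CB·CB·CB·CB·CB·CB
    A ↦ CB
  step 2 ⇒ step 3: CBCBCBCB ⇒ AA·A·AA·A·AA·A·AA·A
    B ↦ A
  step 2 ⇒ step 3: CBCBCBCB ⇒ AA·A·AA·A·AA·A·AA·A
    C ↦ AA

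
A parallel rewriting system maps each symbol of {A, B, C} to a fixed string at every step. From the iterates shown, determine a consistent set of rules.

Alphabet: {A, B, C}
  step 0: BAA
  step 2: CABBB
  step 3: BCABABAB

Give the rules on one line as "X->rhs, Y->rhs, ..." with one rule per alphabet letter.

A->C, B->AB, C->B

  step 2 ⇒ step 3: CABBB ⇒ B·C·AB·AB·AB
    A ↦ C
    B ↦ AB
    C ↦ B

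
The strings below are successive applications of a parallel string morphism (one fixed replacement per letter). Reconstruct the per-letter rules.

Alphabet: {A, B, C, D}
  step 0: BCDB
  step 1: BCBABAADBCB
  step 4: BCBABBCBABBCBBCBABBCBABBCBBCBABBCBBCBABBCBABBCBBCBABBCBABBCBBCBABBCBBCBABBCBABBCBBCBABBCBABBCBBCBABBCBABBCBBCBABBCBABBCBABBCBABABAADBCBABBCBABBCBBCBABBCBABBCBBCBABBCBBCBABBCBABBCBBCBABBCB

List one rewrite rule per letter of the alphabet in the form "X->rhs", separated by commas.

A->AB, B->BCB, C->AB, D->AAD

  step 0 ⇒ step 1: BCDB ⇒ BCB·AB·AAD·BCB
    B ↦ BCB
    C ↦ AB
    D ↦ AAD
    A ↦ AB  (constrained at step 1)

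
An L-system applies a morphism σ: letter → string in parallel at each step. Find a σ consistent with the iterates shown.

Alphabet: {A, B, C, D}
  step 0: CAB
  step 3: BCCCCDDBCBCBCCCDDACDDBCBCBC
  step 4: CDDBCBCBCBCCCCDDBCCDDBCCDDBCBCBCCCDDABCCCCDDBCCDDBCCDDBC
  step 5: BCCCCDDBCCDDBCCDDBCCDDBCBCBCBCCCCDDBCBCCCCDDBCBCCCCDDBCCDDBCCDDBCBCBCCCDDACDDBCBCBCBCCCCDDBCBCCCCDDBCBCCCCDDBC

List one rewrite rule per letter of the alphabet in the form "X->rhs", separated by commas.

  step 4 ⇒ step 5: CDDBCBCBCBCCCCDDBCCDDBCCDDBCBCBCCCDDABCCCCDDBCCDDBCCDDBC ⇒ BC·C·C·CDD·BC·CDD·BC·CDD·BC·CDD·BC·BC·BC·BC·C·C·CDD·BC·BC·C·C·CDD·BC·BC·C·C·CDD·BC·CDD·BC·CDD·BC·BC·BC·C·C·DDA·CDD·BC·BC·BC·BC·C·C·CDD·BC·BC·C·C·CDD·BC·BC·C·C·CDD·BC
    A ↦ DDA
    B ↦ CDD
    C ↦ BC
    D ↦ C

A->DDA, B->CDD, C->BC, D->C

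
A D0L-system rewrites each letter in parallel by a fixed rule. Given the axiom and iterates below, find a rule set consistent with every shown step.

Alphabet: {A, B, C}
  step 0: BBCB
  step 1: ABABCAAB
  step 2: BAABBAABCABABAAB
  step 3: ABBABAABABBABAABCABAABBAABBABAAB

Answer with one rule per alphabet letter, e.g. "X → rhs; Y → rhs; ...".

  step 2 ⇒ step 3: BAABBAABCABABAAB ⇒ AB·BA·BA·AB·AB·BA·BA·AB·CA·BA·AB·BA·AB·BA·BA·AB
    A ↦ BA
    B ↦ AB
    C ↦ CA

A->BA, B->AB, C->CA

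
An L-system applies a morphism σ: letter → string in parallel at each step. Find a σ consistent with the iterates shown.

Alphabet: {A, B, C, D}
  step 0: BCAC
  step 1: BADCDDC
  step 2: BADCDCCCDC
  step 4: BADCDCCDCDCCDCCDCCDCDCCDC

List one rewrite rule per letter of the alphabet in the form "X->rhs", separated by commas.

  step 1 ⇒ step 2: BADCDDC ⇒ BA·D·C·DC·C·C·DC
    A ↦ D
    B ↦ BA
    C ↦ DC
    D ↦ C

A->D, B->BA, C->DC, D->C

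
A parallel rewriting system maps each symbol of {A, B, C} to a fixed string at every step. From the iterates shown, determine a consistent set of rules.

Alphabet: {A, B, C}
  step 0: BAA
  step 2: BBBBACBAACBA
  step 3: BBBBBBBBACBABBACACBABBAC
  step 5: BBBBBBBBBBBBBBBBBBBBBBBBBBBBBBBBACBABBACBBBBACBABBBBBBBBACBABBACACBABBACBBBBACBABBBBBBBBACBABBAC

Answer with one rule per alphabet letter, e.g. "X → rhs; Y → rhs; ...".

  step 2 ⇒ step 3: BBBBACBAACBA ⇒ BB·BB·BB·BB·AC·BA·BB·AC·AC·BA·BB·AC
    A ↦ AC
    B ↦ BB
    C ↦ BA

A->AC, B->BB, C->BA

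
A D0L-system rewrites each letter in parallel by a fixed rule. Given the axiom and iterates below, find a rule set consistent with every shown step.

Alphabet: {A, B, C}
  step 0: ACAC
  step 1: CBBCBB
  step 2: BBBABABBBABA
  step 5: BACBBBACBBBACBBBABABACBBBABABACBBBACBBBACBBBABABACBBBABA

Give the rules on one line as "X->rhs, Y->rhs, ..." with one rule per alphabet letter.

  step 1 ⇒ step 2: CBBCBB ⇒ BB·BA·BA·BB·BA·BA
    B ↦ BA
    C ↦ BB
  step 0 ⇒ step 1: ACAC ⇒ C·BB·C·BB
    A ↦ C

A->C, B->BA, C->BB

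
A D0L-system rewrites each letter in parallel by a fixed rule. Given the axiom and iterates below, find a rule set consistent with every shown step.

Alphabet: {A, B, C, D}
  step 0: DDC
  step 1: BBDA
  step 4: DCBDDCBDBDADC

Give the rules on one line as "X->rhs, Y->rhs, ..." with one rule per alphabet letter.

  step 0 ⇒ step 1: DDC ⇒ B·B·DA
    C ↦ DA
    D ↦ B
    A ↦ D  (constrained at step 1)
    B ↦ DC  (constrained at step 1)

A->D, B->DC, C->DA, D->B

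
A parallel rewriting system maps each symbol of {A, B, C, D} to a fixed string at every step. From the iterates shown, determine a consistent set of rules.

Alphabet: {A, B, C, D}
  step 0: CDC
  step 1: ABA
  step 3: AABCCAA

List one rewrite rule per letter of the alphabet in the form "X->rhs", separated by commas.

  step 0 ⇒ step 1: CDC ⇒ A·B·A
    C ↦ A
    D ↦ B
    A ↦ CC  (constrained at step 1)
    B ↦ DA  (constrained at step 1)

A->CC, B->DA, C->A, D->B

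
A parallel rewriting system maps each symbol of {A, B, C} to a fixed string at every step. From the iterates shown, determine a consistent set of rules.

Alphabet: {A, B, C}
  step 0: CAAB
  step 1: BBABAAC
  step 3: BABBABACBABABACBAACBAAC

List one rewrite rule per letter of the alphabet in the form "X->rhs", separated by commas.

A->BA, B->AC, C->B

  step 0 ⇒ step 1: CAAB ⇒ B·BA·BA·AC
    A ↦ BA
    B ↦ AC
    C ↦ B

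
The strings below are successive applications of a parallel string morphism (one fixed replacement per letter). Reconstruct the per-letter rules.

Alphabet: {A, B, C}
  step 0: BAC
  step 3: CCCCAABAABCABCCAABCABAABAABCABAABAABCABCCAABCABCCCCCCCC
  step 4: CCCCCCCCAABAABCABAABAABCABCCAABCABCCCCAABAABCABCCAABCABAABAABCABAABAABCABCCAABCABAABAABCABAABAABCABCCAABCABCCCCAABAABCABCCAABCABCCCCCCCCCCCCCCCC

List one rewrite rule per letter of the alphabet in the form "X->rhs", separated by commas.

  step 3 ⇒ step 4: CCCCAABAABCABCCAABCABAABAABCABAABAABCABCCAABCABCCCCCCCC ⇒ CC·CC·CC·CC·AAB·AAB·CAB·AAB·AAB·CAB·CC·AAB·CAB·CC·CC·AAB·AAB·CAB·CC·AAB·CAB·AAB·AAB·CAB·AAB·AAB·CAB·CC·AAB·CAB·AAB·AAB·CAB·AAB·AAB·CAB·CC·AAB·CAB·CC·CC·AAB·AAB·CAB·CC·AAB·CAB·CC·CC·CC·CC·CC·CC·CC·CC
    A ↦ AAB
    B ↦ CAB
    C ↦ CC

A->AAB, B->CAB, C->CC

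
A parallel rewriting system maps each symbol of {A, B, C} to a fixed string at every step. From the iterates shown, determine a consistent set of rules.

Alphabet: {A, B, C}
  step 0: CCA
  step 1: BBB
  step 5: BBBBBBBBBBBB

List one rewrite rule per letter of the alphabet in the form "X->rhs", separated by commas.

  step 0 ⇒ step 1: CCA ⇒ B·B·B
    A ↦ B
    C ↦ B
    B ↦ CA  (constrained at step 1)

A->B, B->CA, C->B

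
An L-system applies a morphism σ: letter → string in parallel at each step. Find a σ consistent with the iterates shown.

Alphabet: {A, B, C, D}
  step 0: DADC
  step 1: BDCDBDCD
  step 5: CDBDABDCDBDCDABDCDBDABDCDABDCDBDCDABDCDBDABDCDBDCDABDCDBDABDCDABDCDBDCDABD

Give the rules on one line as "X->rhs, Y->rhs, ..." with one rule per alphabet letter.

A->CD, B->A, C->CD, D->BD

  step 0 ⇒ step 1: DADC ⇒ BD·CD·BD·CD
    A ↦ CD
    C ↦ CD
    D ↦ BD
    B ↦ A  (constrained at step 1)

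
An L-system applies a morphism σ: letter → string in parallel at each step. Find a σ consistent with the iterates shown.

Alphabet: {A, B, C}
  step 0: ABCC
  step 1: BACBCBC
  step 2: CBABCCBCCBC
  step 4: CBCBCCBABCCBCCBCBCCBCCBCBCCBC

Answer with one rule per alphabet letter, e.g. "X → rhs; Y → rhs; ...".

A->BA, B->C, C->BC

  step 1 ⇒ step 2: BACBCBC ⇒ C·BA·BC·C·BC·C·BC
    A ↦ BA
    B ↦ C
    C ↦ BC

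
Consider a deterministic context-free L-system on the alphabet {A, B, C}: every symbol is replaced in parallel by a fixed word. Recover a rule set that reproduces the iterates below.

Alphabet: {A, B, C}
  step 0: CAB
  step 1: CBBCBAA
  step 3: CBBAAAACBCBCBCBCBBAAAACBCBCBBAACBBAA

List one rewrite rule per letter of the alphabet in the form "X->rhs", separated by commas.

  step 0 ⇒ step 1: CAB ⇒ CBB·CB·AA
    A ↦ CB
    B ↦ AA
    C ↦ CBB

A->CB, B->AA, C->CBB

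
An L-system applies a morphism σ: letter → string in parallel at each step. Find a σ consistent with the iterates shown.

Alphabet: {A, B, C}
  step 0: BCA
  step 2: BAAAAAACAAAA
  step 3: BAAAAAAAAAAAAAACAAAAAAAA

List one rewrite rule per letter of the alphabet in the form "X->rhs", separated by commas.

  step 2 ⇒ step 3: BAAAAAACAAAA ⇒ BA·AA·AA·AA·AA·AA·AA·AC·AA·AA·AA·AA
    A ↦ AA
    B ↦ BA
    C ↦ AC

A->AA, B->BA, C->AC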